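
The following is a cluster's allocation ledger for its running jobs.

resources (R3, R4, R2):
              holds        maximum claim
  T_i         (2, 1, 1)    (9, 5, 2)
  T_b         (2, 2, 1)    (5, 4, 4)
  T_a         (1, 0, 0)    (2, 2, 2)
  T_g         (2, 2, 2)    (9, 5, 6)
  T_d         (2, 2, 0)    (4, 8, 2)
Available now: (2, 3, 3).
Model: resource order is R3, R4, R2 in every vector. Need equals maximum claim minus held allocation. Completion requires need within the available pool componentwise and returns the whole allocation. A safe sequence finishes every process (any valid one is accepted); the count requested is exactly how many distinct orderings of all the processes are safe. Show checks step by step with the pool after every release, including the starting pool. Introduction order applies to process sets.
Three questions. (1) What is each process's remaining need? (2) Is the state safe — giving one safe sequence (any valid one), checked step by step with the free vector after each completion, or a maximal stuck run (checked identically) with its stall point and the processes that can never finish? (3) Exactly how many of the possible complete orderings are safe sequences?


(1) Need matrix, components ordered R3, R4, R2:
  T_i: (7, 4, 1)
  T_b: (3, 2, 3)
  T_a: (1, 2, 2)
  T_g: (7, 3, 4)
  T_d: (2, 6, 2)
(2) UNSAFE — no complete ordering exists.
Key observation: after T_a, T_b the pool peaks at (5, 5, 4), and each blocked process is short somewhere: T_i on R3; T_g on R3; T_d on R4.
The run T_a, T_b cannot be extended any further. Check, step by step:
  pool = (2, 3, 3)
  T_a needs (1, 2, 2) <= (2, 3, 3) -> finishes; pool += (1, 0, 0) = (3, 3, 3)
  T_b needs (3, 2, 3) <= (3, 3, 3) -> finishes; pool += (2, 2, 1) = (5, 5, 4)
  T_i cannot run: need (7, 4, 1) vs free (5, 5, 4) (insufficient R3)
  T_g cannot run: need (7, 3, 4) vs free (5, 5, 4) (insufficient R3)
  T_d cannot run: need (2, 6, 2) vs free (5, 5, 4) (insufficient R4)
Never able to finish: T_i, T_g and T_d.
(3) Exactly 0 of the possible complete orderings are safe sequences.


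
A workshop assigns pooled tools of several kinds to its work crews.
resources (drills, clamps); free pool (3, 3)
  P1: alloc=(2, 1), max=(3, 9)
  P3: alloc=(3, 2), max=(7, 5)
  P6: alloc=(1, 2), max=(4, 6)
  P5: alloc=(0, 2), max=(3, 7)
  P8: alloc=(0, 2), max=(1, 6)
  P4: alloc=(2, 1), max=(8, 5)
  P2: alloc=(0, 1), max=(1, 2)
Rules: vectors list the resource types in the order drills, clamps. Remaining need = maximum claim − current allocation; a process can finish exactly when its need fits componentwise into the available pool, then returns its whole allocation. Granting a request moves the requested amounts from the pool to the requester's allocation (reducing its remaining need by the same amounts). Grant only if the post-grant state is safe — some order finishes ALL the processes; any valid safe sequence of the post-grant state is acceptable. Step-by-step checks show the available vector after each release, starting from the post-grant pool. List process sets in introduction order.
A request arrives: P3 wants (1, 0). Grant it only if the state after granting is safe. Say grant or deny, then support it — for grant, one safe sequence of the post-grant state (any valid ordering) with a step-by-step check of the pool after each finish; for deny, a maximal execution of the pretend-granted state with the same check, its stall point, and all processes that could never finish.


DENY: after the grant no complete ordering would exist.
Key observation: after P2, P8 the pool peaks at (2, 6), and each blocked process is short somewhere: P1 on clamps; P3 on drills; P6 on drills; P5 on drills; P4 on drills.
Pretend the grant happened; the run P2, P8 goes as far as possible. Verifying each step:
  pool = (2, 3)
  P2 needs (1, 1) <= (2, 3) -> finishes; pool += (0, 1) = (2, 4)
  P8 needs (1, 4) <= (2, 4) -> finishes; pool += (0, 2) = (2, 6)
  P1 cannot run: need (1, 8) vs free (2, 6) (insufficient clamps)
  P3 cannot run: need (3, 3) vs free (2, 6) (insufficient drills)
  P6 cannot run: need (3, 4) vs free (2, 6) (insufficient drills)
  P5 cannot run: need (3, 5) vs free (2, 6) (insufficient drills)
  P4 cannot run: need (6, 4) vs free (2, 6) (insufficient drills)
Had the request been granted, P1, P3, P6, P5 and P4 could never finish.


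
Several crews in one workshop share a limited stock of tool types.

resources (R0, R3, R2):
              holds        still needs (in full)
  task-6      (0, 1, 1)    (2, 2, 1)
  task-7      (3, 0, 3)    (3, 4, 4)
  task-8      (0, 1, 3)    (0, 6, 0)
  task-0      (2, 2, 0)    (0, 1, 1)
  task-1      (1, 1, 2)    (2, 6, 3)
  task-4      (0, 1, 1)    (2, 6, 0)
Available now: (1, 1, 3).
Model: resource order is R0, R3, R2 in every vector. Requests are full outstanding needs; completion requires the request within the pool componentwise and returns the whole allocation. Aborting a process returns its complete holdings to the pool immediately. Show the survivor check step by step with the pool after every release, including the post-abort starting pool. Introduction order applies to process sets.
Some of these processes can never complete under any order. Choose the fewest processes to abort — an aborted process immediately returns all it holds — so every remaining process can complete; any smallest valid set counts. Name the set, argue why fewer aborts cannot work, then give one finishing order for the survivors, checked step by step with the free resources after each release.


Minimum abort set: task-1 and task-4.
Key observation: before aborting task-1 and task-4, task-8 was permanently blocked — no order could ever run it; afterwards it completes at step 3.
No one abort is enough; case by case: task-6 alone leaves task-8 blocked (short on R3); task-7 alone leaves task-8 blocked (short on R3); task-8 alone leaves task-1 blocked (short on R3); task-0 alone leaves task-8 blocked (short on R3); task-1 alone leaves task-8 blocked (short on R3); task-4 alone leaves task-8 blocked (short on R3).
Survivors finish in the order: task-0, task-6, task-8, task-7. Step-by-step check (pool after the aborts first):
  pool = (2, 3, 6)
  run task-0 (needs (0, 1, 1), free (2, 3, 6)); after release of (2, 2, 0) the pool is (4, 5, 6)
  run task-6 (needs (2, 2, 1), free (4, 5, 6)); after release of (0, 1, 1) the pool is (4, 6, 7)
  run task-8 (needs (0, 6, 0), free (4, 6, 7)); after release of (0, 1, 3) the pool is (4, 7, 10)
  run task-7 (needs (3, 4, 4), free (4, 7, 10)); after release of (3, 0, 3) the pool is (7, 7, 13)


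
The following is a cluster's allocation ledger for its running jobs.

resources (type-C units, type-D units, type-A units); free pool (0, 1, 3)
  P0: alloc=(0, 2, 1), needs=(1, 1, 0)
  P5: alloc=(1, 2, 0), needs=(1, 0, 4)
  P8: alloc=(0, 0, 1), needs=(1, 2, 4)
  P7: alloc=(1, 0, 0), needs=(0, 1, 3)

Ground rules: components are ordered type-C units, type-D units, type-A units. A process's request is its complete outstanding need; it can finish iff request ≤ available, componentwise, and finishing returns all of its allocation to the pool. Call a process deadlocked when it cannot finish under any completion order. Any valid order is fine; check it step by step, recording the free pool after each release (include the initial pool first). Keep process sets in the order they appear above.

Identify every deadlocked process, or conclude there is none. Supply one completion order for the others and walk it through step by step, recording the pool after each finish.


The deadlocked set is empty.
Key observation: starting with P7, each completion frees enough for the next — no one is permanently blocked.
A valid finishing order for the others: P7, P0, P5, P8. Step-by-step check:
  pool = (0, 1, 3)
  P7: need (0, 1, 3) fits (0, 1, 3); releases (1, 0, 0), pool now (1, 1, 3)
  P0: need (1, 1, 0) fits (1, 1, 3); releases (0, 2, 1), pool now (1, 3, 4)
  P5: need (1, 0, 4) fits (1, 3, 4); releases (1, 2, 0), pool now (2, 5, 4)
  P8: need (1, 2, 4) fits (2, 5, 4); releases (0, 0, 1), pool now (2, 5, 5)


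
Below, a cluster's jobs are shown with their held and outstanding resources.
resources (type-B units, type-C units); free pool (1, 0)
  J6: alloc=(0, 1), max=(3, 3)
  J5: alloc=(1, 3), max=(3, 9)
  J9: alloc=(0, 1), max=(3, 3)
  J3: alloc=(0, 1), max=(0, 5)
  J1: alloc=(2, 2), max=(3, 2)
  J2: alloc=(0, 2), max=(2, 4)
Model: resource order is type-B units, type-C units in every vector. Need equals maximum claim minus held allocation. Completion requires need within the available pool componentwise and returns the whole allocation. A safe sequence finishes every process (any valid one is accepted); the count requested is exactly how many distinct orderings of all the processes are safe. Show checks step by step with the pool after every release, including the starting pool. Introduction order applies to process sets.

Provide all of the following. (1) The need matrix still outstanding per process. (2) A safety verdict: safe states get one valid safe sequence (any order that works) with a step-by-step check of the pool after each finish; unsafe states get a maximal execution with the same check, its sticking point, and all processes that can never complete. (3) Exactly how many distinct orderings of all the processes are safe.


(1) Outstanding need per process (order type-B units, type-C units):
  J6: (3, 2)
  J5: (2, 6)
  J9: (3, 2)
  J3: (0, 4)
  J1: (1, 0)
  J2: (2, 2)
(2) SAFE, for example via the order J1, J9, J6, J3, J2, J5.
Key observation: J1 marks the first exact bind of the order: its need (1, 0) fits the free (1, 0) with zero slack on a requested resource.
Step-by-step check:
  pool = (1, 0)
  J1 needs (1, 0) <= (1, 0) -> finishes; pool += (2, 2) = (3, 2)
  J9 needs (3, 2) <= (3, 2) -> finishes; pool += (0, 1) = (3, 3)
  J6 needs (3, 2) <= (3, 3) -> finishes; pool += (0, 1) = (3, 4)
  J3 needs (0, 4) <= (3, 4) -> finishes; pool += (0, 1) = (3, 5)
  J2 needs (2, 2) <= (3, 5) -> finishes; pool += (0, 2) = (3, 7)
  J5 needs (2, 6) <= (3, 7) -> finishes; pool += (1, 3) = (4, 10)
(3) Precisely 26 of the possible complete orderings are safe sequences.


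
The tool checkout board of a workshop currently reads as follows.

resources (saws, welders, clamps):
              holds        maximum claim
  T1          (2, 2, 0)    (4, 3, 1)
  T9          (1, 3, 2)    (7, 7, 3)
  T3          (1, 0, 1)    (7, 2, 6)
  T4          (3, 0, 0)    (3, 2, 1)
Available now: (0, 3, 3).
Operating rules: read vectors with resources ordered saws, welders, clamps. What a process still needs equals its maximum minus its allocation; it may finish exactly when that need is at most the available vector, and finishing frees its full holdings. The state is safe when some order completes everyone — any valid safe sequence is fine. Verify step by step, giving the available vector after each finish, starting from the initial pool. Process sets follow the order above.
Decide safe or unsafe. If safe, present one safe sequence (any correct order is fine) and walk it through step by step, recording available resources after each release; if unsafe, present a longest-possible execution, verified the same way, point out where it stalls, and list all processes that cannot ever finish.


UNSAFE.
Key observation: no order helps: past T4, T1, the free pool tops out at (5, 5, 3), below what each blocked process needs in saws.
A maximal execution: T4, T1 — then nothing else fits. Walking it through:
  pool = (0, 3, 3)
  T4: need (0, 2, 1) fits (0, 3, 3); releases (3, 0, 0), pool now (3, 3, 3)
  T1: need (2, 1, 1) fits (3, 3, 3); releases (2, 2, 0), pool now (5, 5, 3)
  T9 cannot run: need (6, 4, 1) vs free (5, 5, 3) (insufficient saws)
  T3 cannot run: need (6, 2, 5) vs free (5, 5, 3) (insufficient saws and clamps)
Processes that can never finish: T9 and T3.


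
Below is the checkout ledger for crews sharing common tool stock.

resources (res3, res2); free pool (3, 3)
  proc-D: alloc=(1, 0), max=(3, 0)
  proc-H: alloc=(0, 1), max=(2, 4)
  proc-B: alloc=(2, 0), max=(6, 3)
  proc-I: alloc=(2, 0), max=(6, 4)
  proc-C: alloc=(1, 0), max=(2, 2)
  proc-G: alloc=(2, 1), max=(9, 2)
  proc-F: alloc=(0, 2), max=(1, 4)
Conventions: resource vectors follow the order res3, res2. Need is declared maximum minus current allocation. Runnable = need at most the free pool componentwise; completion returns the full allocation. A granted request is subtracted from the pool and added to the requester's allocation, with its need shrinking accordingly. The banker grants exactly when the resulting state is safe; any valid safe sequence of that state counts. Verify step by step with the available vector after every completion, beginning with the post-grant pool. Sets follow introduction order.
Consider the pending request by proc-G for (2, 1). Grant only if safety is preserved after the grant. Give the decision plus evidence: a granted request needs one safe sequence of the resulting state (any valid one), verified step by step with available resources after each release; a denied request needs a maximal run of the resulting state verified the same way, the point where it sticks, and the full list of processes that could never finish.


DENY — the pretend-granted state is unsafe.
Key observation: no order helps: past proc-F, proc-C, proc-H, proc-D, the free pool tops out at (3, 5), below what each blocked process needs in res3.
On the post-grant state, proc-F, proc-C, proc-H, proc-D is a maximal run — nothing extends it. Walking it through:
  pool = (1, 2)
  proc-F needs (1, 2) <= (1, 2) -> finishes; pool += (0, 2) = (1, 4)
  proc-C needs (1, 2) <= (1, 4) -> finishes; pool += (1, 0) = (2, 4)
  proc-H needs (2, 3) <= (2, 4) -> finishes; pool += (0, 1) = (2, 5)
  proc-D needs (2, 0) <= (2, 5) -> finishes; pool += (1, 0) = (3, 5)
  proc-B still needs (4, 3) but only (3, 5) is free — short on res3
  proc-I still needs (4, 4) but only (3, 5) is free — short on res3
  proc-G still needs (5, 0) but only (3, 5) is free — short on res3
Post-grant, the permanently blocked set is proc-B, proc-I and proc-G.


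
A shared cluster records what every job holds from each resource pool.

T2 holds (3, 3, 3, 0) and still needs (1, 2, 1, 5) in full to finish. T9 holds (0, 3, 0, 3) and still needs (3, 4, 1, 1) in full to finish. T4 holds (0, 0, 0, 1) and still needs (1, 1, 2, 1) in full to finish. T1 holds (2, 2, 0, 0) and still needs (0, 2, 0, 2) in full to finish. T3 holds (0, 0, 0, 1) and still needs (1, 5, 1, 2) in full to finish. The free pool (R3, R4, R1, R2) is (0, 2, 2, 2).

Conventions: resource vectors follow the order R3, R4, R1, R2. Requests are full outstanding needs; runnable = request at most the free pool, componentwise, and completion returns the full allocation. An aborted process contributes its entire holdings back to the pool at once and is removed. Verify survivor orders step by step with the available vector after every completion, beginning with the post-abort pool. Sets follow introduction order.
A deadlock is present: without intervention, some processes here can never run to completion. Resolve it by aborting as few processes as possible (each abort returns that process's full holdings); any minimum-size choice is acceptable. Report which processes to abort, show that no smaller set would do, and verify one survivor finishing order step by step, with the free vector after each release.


The answer: abort T9.
Key observation: before aborting T9, T3 was permanently blocked — no order could ever run it; afterwards it completes at step 3.
No smaller set exists: with zero aborts the deadlock remains.
Survivors finish in the order: T1, T4, T3, T2. Step-by-step check (pool after the aborts first):
  pool = (0, 5, 2, 5)
  T1: need (0, 2, 0, 2) fits (0, 5, 2, 5); releases (2, 2, 0, 0), pool now (2, 7, 2, 5)
  T4: need (1, 1, 2, 1) fits (2, 7, 2, 5); releases (0, 0, 0, 1), pool now (2, 7, 2, 6)
  T3: need (1, 5, 1, 2) fits (2, 7, 2, 6); releases (0, 0, 0, 1), pool now (2, 7, 2, 7)
  T2: need (1, 2, 1, 5) fits (2, 7, 2, 7); releases (3, 3, 3, 0), pool now (5, 10, 5, 7)


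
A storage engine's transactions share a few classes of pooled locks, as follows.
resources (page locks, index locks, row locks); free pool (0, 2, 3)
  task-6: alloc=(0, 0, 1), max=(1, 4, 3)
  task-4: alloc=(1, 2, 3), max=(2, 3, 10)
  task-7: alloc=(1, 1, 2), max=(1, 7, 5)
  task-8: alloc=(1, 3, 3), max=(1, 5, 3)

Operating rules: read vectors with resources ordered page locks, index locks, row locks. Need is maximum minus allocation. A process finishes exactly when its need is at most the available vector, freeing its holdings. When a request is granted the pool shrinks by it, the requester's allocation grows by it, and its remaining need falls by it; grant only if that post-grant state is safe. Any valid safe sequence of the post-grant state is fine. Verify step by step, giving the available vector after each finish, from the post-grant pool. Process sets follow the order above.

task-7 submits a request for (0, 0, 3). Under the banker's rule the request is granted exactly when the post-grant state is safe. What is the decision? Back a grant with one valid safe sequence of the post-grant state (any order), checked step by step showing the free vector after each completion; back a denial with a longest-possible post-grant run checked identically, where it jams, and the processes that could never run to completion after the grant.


DENY. Granting would leave the state unsafe.
Key observation: after task-8, task-6 the pool peaks at (1, 5, 4), and each blocked process is short somewhere: task-4 on row locks; task-7 on index locks.
After a pretend grant, a maximal execution: task-8, task-6 — then nothing else fits. Check, step by step:
  pool = (0, 2, 0)
  run task-8 (needs (0, 2, 0), free (0, 2, 0)); after release of (1, 3, 3) the pool is (1, 5, 3)
  run task-6 (needs (1, 4, 2), free (1, 5, 3)); after release of (0, 0, 1) the pool is (1, 5, 4)
  task-4 cannot run: need (1, 1, 7) vs free (1, 5, 4) (insufficient row locks)
  task-7 cannot run: need (0, 6, 0) vs free (1, 5, 4) (insufficient index locks)
Had the request been granted, task-4 and task-7 could never finish.


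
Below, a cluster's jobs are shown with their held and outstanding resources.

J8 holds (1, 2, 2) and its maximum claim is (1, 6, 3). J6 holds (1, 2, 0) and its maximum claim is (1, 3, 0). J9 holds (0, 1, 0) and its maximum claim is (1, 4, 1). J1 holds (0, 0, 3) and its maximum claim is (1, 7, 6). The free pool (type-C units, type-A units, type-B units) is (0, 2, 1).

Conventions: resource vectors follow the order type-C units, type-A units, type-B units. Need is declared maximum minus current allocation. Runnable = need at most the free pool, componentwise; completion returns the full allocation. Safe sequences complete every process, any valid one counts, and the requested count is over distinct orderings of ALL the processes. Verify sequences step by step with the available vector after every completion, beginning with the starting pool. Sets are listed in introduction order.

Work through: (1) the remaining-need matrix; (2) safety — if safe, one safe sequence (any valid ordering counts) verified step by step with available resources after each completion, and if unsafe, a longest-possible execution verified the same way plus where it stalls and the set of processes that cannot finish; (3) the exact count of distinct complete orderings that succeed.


(1) Need matrix, components ordered type-C units, type-A units, type-B units:
  J8: (0, 4, 1)
  J6: (0, 1, 0)
  J9: (1, 3, 1)
  J1: (1, 7, 3)
(2) SAFE. One safe sequence: J6, J9, J8, J1.
Key observation: the order's first zero-slack moment is J9 ((1, 3, 1) needed, (1, 4, 1) free — a requested resource with nothing to spare).
Walking it through:
  pool = (0, 2, 1)
  run J6 (needs (0, 1, 0), free (0, 2, 1)); after release of (1, 2, 0) the pool is (1, 4, 1)
  run J9 (needs (1, 3, 1), free (1, 4, 1)); after release of (0, 1, 0) the pool is (1, 5, 1)
  run J8 (needs (0, 4, 1), free (1, 5, 1)); after release of (1, 2, 2) the pool is (2, 7, 3)
  run J1 (needs (1, 7, 3), free (2, 7, 3)); after release of (0, 0, 3) the pool is (2, 7, 6)
(3) Exactly 2 of the possible complete orderings are safe sequences.


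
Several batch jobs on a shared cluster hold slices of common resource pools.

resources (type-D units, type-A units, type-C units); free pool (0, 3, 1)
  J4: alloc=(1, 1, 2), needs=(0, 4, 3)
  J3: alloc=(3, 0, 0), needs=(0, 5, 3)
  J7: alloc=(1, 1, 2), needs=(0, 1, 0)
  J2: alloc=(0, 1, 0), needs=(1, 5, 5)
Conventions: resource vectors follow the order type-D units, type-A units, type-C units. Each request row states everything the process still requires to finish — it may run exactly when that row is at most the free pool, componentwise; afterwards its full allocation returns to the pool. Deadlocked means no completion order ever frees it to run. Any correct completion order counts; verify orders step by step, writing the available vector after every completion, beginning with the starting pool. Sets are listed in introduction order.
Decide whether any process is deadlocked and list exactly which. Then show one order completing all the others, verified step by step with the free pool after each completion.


No process is deadlocked.
Key observation: the pool covers J7 at once, and every later process fits after earlier releases.
The rest can finish in the order J7, J4, J3, J2. Step-by-step check:
  pool = (0, 3, 1)
  J7: need (0, 1, 0) fits (0, 3, 1); releases (1, 1, 2), pool now (1, 4, 3)
  J4: need (0, 4, 3) fits (1, 4, 3); releases (1, 1, 2), pool now (2, 5, 5)
  J3: need (0, 5, 3) fits (2, 5, 5); releases (3, 0, 0), pool now (5, 5, 5)
  J2: need (1, 5, 5) fits (5, 5, 5); releases (0, 1, 0), pool now (5, 6, 5)


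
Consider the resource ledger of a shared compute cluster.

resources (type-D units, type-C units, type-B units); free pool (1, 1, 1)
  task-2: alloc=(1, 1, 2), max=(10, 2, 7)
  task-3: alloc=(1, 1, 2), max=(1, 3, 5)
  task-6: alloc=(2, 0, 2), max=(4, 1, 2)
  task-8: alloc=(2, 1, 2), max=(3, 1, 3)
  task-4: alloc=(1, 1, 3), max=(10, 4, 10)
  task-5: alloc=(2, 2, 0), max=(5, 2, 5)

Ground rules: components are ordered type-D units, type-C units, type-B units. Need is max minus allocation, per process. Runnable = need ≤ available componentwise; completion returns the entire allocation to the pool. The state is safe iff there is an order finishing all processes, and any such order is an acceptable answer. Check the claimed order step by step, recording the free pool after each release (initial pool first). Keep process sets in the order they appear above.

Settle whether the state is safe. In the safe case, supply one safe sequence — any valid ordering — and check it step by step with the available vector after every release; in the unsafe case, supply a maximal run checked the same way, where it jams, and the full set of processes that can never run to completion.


UNSAFE.
Key observation: the wall is type-D units: completing task-8, task-3, task-6, task-5 brings the pool only to (8, 5, 7), and all the rest need more.
Going as far as possible: task-8, task-3, task-6, task-5; after that, nothing fits. Verifying each step:
  pool = (1, 1, 1)
  run task-8 (needs (1, 0, 1), free (1, 1, 1)); after release of (2, 1, 2) the pool is (3, 2, 3)
  run task-3 (needs (0, 2, 3), free (3, 2, 3)); after release of (1, 1, 2) the pool is (4, 3, 5)
  run task-6 (needs (2, 1, 0), free (4, 3, 5)); after release of (2, 0, 2) the pool is (6, 3, 7)
  run task-5 (needs (3, 0, 5), free (6, 3, 7)); after release of (2, 2, 0) the pool is (8, 5, 7)
  blocked: task-2 wants (9, 1, 5), pool (8, 5, 7) — not enough type-D units
  blocked: task-4 wants (9, 3, 7), pool (8, 5, 7) — not enough type-D units
Never able to finish: task-2 and task-4.


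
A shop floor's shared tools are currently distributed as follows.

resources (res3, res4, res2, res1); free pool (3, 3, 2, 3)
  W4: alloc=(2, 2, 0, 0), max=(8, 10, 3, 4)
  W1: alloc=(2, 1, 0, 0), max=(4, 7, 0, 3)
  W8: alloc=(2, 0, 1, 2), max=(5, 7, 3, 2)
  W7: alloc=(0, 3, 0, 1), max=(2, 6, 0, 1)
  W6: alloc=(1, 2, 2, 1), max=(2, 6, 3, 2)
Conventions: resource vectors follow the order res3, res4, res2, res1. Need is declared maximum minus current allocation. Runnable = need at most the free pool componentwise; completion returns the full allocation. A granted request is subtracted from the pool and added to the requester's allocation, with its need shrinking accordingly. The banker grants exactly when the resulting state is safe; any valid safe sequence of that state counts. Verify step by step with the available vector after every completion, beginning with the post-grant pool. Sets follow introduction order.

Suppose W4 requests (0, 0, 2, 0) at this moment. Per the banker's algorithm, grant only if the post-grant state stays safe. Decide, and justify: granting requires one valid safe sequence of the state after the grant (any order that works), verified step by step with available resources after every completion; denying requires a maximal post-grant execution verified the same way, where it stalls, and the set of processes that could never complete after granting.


DENY: after the grant no complete ordering would exist.
Key observation: the wall is res2: completing W7, W1 brings the pool only to (5, 7, 0, 4), and all the rest need more.
After a pretend grant, a maximal execution: W7, W1 — then nothing else fits. Check, step by step:
  pool = (3, 3, 0, 3)
  run W7 (needs (2, 3, 0, 0), free (3, 3, 0, 3)); after release of (0, 3, 0, 1) the pool is (3, 6, 0, 4)
  run W1 (needs (2, 6, 0, 3), free (3, 6, 0, 4)); after release of (2, 1, 0, 0) the pool is (5, 7, 0, 4)
  blocked: W4 wants (6, 8, 1, 4), pool (5, 7, 0, 4) — not enough res3, res4 and res2
  blocked: W8 wants (3, 7, 2, 0), pool (5, 7, 0, 4) — not enough res2
  blocked: W6 wants (1, 4, 1, 1), pool (5, 7, 0, 4) — not enough res2
Processes that could never finish after the grant: W4, W8 and W6.


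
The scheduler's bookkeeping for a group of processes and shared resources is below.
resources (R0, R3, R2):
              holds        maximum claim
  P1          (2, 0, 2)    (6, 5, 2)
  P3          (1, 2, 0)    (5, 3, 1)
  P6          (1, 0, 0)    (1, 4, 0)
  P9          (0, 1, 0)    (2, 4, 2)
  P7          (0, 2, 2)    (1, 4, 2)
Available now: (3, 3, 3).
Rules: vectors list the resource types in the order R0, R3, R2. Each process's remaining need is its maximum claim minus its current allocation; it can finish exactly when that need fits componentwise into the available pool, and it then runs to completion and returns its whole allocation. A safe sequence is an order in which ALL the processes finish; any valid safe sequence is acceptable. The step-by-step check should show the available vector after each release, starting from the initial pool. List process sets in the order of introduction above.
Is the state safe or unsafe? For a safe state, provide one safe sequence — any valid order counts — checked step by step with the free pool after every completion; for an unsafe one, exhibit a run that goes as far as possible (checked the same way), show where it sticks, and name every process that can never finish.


SAFE — a valid safe sequence is P7, P6, P3, P9, P1.
Key observation: P3 marks the first exact bind of the order: its need (4, 1, 1) fits the free (4, 5, 5) with zero slack on a requested resource.
Check, step by step:
  pool = (3, 3, 3)
  P7 needs (1, 2, 0) <= (3, 3, 3) -> finishes; pool += (0, 2, 2) = (3, 5, 5)
  P6 needs (0, 4, 0) <= (3, 5, 5) -> finishes; pool += (1, 0, 0) = (4, 5, 5)
  P3 needs (4, 1, 1) <= (4, 5, 5) -> finishes; pool += (1, 2, 0) = (5, 7, 5)
  P9 needs (2, 3, 2) <= (5, 7, 5) -> finishes; pool += (0, 1, 0) = (5, 8, 5)
  P1 needs (4, 5, 0) <= (5, 8, 5) -> finishes; pool += (2, 0, 2) = (7, 8, 7)


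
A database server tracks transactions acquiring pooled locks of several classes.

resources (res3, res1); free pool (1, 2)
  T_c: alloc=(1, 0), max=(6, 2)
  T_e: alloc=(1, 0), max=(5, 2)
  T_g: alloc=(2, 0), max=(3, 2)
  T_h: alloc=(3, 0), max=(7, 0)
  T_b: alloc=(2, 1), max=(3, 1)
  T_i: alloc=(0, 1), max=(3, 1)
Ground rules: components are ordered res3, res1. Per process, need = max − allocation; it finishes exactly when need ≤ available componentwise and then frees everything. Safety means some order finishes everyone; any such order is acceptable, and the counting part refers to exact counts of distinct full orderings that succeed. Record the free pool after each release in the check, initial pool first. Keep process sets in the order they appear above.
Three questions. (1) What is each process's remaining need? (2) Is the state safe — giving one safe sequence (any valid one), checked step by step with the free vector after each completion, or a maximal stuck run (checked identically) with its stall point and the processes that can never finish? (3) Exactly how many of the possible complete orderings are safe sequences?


(1) Remaining need (order res3, res1):
  T_c: (5, 2)
  T_e: (4, 2)
  T_g: (1, 2)
  T_h: (4, 0)
  T_b: (1, 0)
  T_i: (3, 0)
(2) SAFE. One safe sequence: T_b, T_g, T_i, T_c, T_e, T_h.
Key observation: at T_b the run first touches a limit — (1, 0) against (1, 2), exact on a resource it actually requests.
Step-by-step check:
  pool = (1, 2)
  T_b needs (1, 0) <= (1, 2) -> finishes; pool += (2, 1) = (3, 3)
  T_g needs (1, 2) <= (3, 3) -> finishes; pool += (2, 0) = (5, 3)
  T_i needs (3, 0) <= (5, 3) -> finishes; pool += (0, 1) = (5, 4)
  T_c needs (5, 2) <= (5, 4) -> finishes; pool += (1, 0) = (6, 4)
  T_e needs (4, 2) <= (6, 4) -> finishes; pool += (1, 0) = (7, 4)
  T_h needs (4, 0) <= (7, 4) -> finishes; pool += (3, 0) = (10, 4)
(3) Precisely 60 of the possible complete orderings are safe sequences.


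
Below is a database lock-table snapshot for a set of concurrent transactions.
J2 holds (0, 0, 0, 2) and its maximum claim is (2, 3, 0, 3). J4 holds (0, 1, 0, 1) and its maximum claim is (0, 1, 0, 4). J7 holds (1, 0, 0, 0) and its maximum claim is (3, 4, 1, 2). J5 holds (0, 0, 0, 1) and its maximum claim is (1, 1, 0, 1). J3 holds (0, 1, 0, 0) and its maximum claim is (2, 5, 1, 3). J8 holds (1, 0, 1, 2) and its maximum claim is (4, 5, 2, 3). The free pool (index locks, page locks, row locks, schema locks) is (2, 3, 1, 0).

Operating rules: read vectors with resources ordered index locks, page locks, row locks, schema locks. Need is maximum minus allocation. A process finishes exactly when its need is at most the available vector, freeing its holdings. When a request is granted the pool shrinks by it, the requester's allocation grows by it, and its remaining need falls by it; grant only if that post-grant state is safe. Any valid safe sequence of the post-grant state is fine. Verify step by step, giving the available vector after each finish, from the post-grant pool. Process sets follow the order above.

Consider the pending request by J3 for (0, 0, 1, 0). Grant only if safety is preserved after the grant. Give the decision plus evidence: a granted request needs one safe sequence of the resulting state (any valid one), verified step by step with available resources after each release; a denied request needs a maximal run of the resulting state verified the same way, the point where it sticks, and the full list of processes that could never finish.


GRANT — the state after the grant stays safe, e.g. via J5, J2, J4, J3, J7, J8.
Key observation: post-grant, (2, 3, 0, 0) remains, and an order beginning with J5 completes everyone.
Step-by-step check of the post-grant state:
  pool = (2, 3, 0, 0)
  J5 needs (1, 1, 0, 0) <= (2, 3, 0, 0) -> finishes; pool += (0, 0, 0, 1) = (2, 3, 0, 1)
  J2 needs (2, 3, 0, 1) <= (2, 3, 0, 1) -> finishes; pool += (0, 0, 0, 2) = (2, 3, 0, 3)
  J4 needs (0, 0, 0, 3) <= (2, 3, 0, 3) -> finishes; pool += (0, 1, 0, 1) = (2, 4, 0, 4)
  J3 needs (2, 4, 0, 3) <= (2, 4, 0, 4) -> finishes; pool += (0, 1, 1, 0) = (2, 5, 1, 4)
  J7 needs (2, 4, 1, 2) <= (2, 5, 1, 4) -> finishes; pool += (1, 0, 0, 0) = (3, 5, 1, 4)
  J8 needs (3, 5, 1, 1) <= (3, 5, 1, 4) -> finishes; pool += (1, 0, 1, 2) = (4, 5, 2, 6)


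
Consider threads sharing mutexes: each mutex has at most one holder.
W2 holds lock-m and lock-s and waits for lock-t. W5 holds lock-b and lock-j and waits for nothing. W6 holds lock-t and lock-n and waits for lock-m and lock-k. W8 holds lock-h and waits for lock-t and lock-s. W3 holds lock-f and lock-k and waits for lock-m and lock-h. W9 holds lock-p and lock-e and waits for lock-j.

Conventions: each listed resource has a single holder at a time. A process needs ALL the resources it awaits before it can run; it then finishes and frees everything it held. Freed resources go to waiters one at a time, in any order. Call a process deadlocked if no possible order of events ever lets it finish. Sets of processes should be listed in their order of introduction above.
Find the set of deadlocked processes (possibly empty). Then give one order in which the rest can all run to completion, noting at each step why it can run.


Deadlocked set: W2, W6, W8 and W3.
Key observation: the waits loop around W2 -> W6 -> W2 with no way out; W8 and W3 are caught in further circular waits.
The rest can finish in the order W5, W9.
Step-by-step check:
  run W5 (it waits on nothing); releases lock-b and lock-j
  W9 waits on lock-j — all released -> runs and releases lock-p and lock-e


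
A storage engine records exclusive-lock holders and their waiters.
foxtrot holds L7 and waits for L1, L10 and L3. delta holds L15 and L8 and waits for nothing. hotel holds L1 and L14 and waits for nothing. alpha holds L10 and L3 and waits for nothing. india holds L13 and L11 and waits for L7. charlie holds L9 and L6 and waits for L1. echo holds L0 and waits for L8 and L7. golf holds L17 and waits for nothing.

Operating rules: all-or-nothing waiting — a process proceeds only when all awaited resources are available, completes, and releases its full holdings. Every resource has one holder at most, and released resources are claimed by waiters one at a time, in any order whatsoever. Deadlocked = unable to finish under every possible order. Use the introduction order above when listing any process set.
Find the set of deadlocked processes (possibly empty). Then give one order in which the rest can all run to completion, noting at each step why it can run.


Nothing here is deadlocked.
Key observation: the wait relation is loop-free; peeling off processes with no waits unwinds the whole state.
The rest can finish in the order hotel, alpha, delta, charlie, foxtrot, echo, golf, india.
Check, step by step:
  hotel: no waits; runs immediately, freeing L1 and L14
  alpha: no waits; runs immediately, freeing L10 and L3
  delta: no waits; runs immediately, freeing L15 and L8
  run charlie (all its waits — L1 — are resolved); releases L9 and L6
  run foxtrot (all its waits — L1, L10 and L3 — are resolved); releases L7
  run echo (all its waits — L8 and L7 — are resolved); releases L0
  golf: no waits; runs immediately, freeing L17
  run india (all its waits — L7 — are resolved); releases L13 and L11


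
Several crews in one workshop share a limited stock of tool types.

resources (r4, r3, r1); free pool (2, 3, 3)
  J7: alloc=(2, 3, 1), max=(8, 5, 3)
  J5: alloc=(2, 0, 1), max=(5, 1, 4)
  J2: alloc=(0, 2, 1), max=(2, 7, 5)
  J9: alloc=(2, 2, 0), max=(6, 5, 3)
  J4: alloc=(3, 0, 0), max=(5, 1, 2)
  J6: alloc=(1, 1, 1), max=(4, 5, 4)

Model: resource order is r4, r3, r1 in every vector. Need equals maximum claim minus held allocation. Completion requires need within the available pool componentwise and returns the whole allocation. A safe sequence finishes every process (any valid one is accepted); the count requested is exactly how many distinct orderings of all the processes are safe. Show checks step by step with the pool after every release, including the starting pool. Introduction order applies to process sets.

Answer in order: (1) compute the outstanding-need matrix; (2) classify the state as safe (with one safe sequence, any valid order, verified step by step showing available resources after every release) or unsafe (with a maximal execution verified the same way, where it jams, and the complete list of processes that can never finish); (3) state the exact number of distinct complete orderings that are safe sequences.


(1) Outstanding need per process (order r4, r3, r1):
  J7: (6, 2, 2)
  J5: (3, 1, 3)
  J2: (2, 5, 4)
  J9: (4, 3, 3)
  J4: (2, 1, 2)
  J6: (3, 4, 3)
(2) SAFE, for example via the order J4, J9, J5, J7, J6, J2.
Key observation: J4 is the earliest step where a requested resource binds exactly: need (2, 1, 2), pool (2, 3, 3) at its turn.
Check, step by step:
  pool = (2, 3, 3)
  run J4 (needs (2, 1, 2), free (2, 3, 3)); after release of (3, 0, 0) the pool is (5, 3, 3)
  run J9 (needs (4, 3, 3), free (5, 3, 3)); after release of (2, 2, 0) the pool is (7, 5, 3)
  run J5 (needs (3, 1, 3), free (7, 5, 3)); after release of (2, 0, 1) the pool is (9, 5, 4)
  run J7 (needs (6, 2, 2), free (9, 5, 4)); after release of (2, 3, 1) the pool is (11, 8, 5)
  run J6 (needs (3, 4, 3), free (11, 8, 5)); after release of (1, 1, 1) the pool is (12, 9, 6)
  run J2 (needs (2, 5, 4), free (12, 9, 6)); after release of (0, 2, 1) the pool is (12, 11, 7)
(3) Precisely 30 of the possible complete orderings are safe sequences.


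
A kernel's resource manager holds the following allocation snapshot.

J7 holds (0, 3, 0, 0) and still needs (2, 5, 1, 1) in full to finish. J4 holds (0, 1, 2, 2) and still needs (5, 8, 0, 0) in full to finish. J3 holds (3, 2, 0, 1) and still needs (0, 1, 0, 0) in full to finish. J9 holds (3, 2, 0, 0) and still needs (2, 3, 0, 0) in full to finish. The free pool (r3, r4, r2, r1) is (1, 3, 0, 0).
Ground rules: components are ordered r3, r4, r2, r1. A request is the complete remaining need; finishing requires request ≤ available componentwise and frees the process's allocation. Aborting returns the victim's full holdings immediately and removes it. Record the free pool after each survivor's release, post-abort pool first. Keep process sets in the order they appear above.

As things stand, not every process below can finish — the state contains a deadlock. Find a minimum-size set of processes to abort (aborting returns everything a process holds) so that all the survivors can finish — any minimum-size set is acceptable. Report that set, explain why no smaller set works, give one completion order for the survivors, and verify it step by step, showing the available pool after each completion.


Minimum abort set: J4.
Key observation: J7 could never have finished before the abort; with (0, 1, 2, 2) returned by J4, it fits at step 3.
Minimality: the empty abort set fails — the state is deadlocked as it stands.
One survivor order: J3, J9, J7. Step-by-step check (post-abort pool first):
  pool = (1, 4, 2, 2)
  J3: need (0, 1, 0, 0) fits (1, 4, 2, 2); releases (3, 2, 0, 1), pool now (4, 6, 2, 3)
  J9: need (2, 3, 0, 0) fits (4, 6, 2, 3); releases (3, 2, 0, 0), pool now (7, 8, 2, 3)
  J7: need (2, 5, 1, 1) fits (7, 8, 2, 3); releases (0, 3, 0, 0), pool now (7, 11, 2, 3)


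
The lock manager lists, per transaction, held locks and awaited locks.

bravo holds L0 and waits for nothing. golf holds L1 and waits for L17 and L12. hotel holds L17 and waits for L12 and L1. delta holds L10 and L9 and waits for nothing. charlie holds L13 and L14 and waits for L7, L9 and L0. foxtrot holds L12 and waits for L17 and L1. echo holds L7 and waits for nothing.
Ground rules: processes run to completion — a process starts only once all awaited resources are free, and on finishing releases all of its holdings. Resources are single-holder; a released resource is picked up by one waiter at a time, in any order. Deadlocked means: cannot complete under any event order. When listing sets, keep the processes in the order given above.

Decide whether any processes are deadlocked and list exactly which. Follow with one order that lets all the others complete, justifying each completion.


The deadlocked set is golf, hotel and foxtrot.
Key observation: the cycle golf -> hotel -> golf can never break — each member waits on the next; foxtrot is caught in further circular waits.
One completion order for the rest: echo, bravo, delta, charlie.
Walking it through:
  echo waits on nothing -> runs at once and releases L7
  bravo waits on nothing -> runs at once and releases L0
  delta waits on nothing -> runs at once and releases L10 and L9
  run charlie (all its waits — L7, L9 and L0 — are resolved); releases L13 and L14
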